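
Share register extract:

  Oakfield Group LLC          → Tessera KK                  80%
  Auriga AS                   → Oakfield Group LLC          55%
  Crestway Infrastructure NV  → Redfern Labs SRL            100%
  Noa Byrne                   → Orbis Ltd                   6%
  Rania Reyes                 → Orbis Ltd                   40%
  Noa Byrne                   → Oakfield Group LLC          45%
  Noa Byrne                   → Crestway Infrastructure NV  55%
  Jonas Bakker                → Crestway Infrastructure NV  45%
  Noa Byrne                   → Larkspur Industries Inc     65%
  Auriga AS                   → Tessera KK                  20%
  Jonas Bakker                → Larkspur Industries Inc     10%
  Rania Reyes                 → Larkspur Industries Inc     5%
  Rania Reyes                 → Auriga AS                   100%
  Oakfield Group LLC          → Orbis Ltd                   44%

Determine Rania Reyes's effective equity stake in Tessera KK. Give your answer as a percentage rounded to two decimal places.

Rania reaches Tessera along 2 paths.
Via Auriga → Oakfield: 100% × 55% × 80% = 44%.
Via Auriga: 100% × 20% = 20%.
Total: 44% + 20% = 64%.
Rounded: 64.00%.

64.00%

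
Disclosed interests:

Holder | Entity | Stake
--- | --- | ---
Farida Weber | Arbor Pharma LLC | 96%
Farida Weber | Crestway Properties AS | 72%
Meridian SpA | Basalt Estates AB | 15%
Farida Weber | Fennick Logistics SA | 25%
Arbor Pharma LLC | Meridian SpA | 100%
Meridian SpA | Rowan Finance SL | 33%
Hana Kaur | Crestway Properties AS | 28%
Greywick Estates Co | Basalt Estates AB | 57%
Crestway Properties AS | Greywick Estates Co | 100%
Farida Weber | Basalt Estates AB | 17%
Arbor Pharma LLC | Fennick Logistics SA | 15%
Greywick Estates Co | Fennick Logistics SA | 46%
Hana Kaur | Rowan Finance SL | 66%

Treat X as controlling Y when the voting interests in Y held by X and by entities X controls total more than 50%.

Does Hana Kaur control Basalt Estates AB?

Hana holds 66% of Rowan, so Hana controls Rowan.
Neither Hana nor any entity Hana controls holds any voting interest in Basalt.
So Hana does not control Basalt.

No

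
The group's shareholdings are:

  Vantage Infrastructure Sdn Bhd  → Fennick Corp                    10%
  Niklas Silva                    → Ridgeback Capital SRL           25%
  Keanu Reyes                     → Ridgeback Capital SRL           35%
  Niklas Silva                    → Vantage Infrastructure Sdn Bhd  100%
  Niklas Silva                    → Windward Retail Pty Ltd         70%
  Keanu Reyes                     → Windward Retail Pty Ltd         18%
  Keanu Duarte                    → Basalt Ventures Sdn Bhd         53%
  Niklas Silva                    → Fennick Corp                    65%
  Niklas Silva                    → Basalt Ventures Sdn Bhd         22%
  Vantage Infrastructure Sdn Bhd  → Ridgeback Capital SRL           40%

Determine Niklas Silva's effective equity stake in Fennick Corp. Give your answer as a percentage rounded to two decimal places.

Niklas reaches Fennick along 2 paths.
Direct stake: 65% = 65%.
Via Vantage: 100% × 10% = 10%.
Total: 65% + 10% = 75%.
Rounded: 75.00%.

75.00%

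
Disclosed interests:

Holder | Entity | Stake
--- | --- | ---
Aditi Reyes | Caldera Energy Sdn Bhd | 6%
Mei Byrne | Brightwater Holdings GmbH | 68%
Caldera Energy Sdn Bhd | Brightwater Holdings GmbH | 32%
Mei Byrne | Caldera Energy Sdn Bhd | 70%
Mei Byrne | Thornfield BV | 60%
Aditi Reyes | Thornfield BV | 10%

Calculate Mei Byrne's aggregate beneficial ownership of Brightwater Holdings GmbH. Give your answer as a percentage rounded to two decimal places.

Mei reaches Brightwater along 2 paths.
Direct stake: 68% = 68%.
Via Caldera: 70% × 32% = 22.4%.
Total: 68% + 22.4% = 90.4%.
Rounded: 90.40%.

90.40%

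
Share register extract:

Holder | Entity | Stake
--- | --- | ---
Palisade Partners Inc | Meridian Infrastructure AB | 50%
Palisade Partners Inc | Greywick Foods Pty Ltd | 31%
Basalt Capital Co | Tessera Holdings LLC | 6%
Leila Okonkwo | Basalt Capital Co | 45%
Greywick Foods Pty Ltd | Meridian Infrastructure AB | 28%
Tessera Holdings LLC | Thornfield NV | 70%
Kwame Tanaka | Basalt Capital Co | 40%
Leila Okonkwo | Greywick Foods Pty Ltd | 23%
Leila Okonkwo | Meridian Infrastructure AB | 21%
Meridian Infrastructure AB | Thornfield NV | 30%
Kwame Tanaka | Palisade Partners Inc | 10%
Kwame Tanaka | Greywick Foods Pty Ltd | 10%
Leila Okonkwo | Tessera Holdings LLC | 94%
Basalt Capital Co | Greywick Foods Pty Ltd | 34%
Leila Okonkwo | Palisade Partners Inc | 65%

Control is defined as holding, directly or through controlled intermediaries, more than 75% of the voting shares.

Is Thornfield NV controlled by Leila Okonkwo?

No

Leila holds 94% of Tessera, so Leila controls Tessera.
In Thornfield, Leila's side holds only 70%, not > 75%.
So Leila does not control Thornfield.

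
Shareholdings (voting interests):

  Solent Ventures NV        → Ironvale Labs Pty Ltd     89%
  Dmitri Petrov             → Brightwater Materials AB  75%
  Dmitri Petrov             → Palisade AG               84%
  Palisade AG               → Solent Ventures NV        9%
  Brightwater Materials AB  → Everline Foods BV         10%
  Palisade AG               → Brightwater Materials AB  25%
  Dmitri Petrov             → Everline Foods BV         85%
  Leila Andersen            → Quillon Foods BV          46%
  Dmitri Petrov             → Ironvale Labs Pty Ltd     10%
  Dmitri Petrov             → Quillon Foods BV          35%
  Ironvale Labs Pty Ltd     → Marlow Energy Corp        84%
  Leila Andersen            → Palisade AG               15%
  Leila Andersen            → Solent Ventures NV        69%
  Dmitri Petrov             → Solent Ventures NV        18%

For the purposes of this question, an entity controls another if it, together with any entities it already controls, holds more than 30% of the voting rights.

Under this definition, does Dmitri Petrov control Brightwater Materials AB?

Dmitri holds 84% of Palisade, so Dmitri controls Palisade.
Dmitri and Palisade together hold 75% + 25% = 100% of Brightwater, so Dmitri controls Brightwater.

Yes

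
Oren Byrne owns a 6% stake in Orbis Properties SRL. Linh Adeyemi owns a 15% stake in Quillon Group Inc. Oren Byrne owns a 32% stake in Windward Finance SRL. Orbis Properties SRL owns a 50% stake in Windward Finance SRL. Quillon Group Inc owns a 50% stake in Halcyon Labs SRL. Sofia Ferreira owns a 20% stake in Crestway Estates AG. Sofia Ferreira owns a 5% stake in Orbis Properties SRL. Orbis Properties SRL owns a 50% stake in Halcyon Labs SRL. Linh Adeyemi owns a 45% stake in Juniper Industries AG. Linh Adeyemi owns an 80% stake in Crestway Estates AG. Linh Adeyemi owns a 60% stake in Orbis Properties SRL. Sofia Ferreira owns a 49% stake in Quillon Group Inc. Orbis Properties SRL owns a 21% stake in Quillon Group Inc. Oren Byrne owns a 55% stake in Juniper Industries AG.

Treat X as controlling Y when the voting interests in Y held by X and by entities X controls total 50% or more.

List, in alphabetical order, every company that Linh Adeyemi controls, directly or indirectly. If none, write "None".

Crestway Estates AG, Halcyon Labs SRL, Orbis Properties SRL, Windward Finance SRL

Linh holds 60% of Orbis, so Linh controls Orbis.
Orbis holds 50% of Halcyon, so Linh controls Halcyon.
Orbis holds 50% of Windward, so Linh controls Windward.
Linh holds 80% of Crestway, so Linh controls Crestway.
No other company's threshold is met.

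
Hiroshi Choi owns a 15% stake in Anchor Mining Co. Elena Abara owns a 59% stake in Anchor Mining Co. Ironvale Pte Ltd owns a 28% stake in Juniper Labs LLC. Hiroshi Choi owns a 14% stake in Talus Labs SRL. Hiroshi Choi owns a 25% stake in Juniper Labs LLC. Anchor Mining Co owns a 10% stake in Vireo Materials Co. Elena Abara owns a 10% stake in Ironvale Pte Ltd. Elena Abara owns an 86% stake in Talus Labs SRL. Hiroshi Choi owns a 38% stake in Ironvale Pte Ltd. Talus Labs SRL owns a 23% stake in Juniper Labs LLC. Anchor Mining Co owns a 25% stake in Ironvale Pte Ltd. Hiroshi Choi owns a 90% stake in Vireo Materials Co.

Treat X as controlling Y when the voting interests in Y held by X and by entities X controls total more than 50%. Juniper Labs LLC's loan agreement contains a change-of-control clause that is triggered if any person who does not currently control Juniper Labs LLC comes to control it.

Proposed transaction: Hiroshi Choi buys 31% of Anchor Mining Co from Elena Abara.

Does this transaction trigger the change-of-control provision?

The purchase adds only to Hiroshi's holdings (Elena's stake shrinks), so Hiroshi is the only person who could newly come to control Juniper.
Hiroshi holds 90% of Vireo, so Hiroshi controls Vireo.
In Juniper, Hiroshi's side holds only 25%, not > 50%.
So before the transaction, Hiroshi does not control Juniper.
After the purchase, Hiroshi's direct stake in Anchor rises to 15% + 31% = 46%, and Elena's stake falls to 28%.
Hiroshi's side now holds 46% of Anchor, not > 50%, so Hiroshi still does not control Anchor.
After the transaction, Hiroshi's side holds 25% of Juniper, not > 50%, so Hiroshi still does not control Juniper.
No new person acquires control, so the clause is not triggered.

No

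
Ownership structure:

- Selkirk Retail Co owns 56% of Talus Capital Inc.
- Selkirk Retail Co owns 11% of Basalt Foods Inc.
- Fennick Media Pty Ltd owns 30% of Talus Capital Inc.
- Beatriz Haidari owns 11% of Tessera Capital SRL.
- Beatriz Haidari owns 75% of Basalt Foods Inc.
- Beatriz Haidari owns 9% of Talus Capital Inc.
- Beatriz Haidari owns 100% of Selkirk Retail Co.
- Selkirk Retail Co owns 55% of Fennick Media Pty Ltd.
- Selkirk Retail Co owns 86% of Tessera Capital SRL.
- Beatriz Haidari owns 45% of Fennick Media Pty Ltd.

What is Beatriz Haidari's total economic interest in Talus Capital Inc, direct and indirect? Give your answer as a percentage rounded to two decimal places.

Beatriz reaches Talus along 4 paths.
Via Fennick: 45% × 30% = 13.5%.
Via Selkirk → Fennick: 100% × 55% × 30% = 16.5%.
Direct stake: 9% = 9%.
Via Selkirk: 100% × 56% = 56%.
Total: 13.5% + 16.5% + 9% + 56% = 95%.
Rounded: 95.00%.

95.00%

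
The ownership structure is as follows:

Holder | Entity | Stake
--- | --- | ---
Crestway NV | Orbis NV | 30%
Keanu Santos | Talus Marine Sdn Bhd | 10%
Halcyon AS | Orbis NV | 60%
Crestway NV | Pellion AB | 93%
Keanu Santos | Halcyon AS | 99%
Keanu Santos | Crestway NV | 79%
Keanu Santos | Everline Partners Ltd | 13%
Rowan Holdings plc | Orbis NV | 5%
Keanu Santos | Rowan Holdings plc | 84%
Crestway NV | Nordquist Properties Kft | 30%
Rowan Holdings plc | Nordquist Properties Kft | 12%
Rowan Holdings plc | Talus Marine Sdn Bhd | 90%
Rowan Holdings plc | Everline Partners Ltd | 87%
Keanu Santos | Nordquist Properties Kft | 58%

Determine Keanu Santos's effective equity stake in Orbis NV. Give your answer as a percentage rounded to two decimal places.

Keanu reaches Orbis along 3 paths.
Via Rowan: 84% × 5% = 4.2%.
Via Halcyon: 99% × 60% = 59.4%.
Via Crestway: 79% × 30% = 23.7%.
Total: 4.2% + 59.4% + 23.7% = 87.3%.
Rounded: 87.30%.

87.30%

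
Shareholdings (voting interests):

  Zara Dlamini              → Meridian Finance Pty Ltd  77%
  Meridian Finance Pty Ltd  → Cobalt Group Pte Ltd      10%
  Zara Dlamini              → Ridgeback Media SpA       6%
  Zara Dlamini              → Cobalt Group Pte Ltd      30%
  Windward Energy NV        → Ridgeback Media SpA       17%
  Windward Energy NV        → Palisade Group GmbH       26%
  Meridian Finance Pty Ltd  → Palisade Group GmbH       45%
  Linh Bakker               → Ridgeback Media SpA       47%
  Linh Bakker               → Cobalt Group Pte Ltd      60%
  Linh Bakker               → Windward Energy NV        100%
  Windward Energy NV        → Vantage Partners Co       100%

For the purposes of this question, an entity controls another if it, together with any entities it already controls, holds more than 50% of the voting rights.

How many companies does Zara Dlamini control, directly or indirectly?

Zara holds 77% of Meridian, so Zara controls Meridian.
No other company's threshold is met.
Zara controls 1 company.

1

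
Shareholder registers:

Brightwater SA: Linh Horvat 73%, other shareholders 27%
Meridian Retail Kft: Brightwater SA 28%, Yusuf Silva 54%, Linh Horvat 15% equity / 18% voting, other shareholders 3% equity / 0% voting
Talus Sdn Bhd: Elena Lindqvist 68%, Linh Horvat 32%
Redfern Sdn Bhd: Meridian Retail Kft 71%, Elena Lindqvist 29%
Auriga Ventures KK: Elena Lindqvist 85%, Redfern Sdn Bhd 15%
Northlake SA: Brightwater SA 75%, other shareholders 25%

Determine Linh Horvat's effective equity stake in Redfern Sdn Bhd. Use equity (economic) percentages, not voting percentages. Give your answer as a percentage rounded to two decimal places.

25.16%

Linh reaches Redfern along 2 paths.
Via Brightwater → Meridian: 73% × 28% × 71% = 14.5124%.
Via Meridian: 15% × 71% = 10.65%.
Total: 14.5124% + 10.65% = 25.1624%.
Rounded: 25.16%.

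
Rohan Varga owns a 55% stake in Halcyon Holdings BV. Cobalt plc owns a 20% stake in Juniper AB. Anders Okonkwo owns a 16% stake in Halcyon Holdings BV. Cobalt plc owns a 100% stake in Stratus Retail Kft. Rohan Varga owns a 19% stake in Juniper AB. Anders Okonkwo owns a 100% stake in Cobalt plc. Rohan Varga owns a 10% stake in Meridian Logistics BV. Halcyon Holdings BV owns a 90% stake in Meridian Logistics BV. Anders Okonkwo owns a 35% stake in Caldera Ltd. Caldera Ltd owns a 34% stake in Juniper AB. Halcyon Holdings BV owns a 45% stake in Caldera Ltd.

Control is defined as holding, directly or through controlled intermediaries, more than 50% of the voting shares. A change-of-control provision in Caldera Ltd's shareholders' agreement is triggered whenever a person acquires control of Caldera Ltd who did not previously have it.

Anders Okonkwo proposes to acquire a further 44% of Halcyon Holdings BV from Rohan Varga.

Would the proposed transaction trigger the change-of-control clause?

Yes

The purchase adds only to Anders's holdings (Rohan's stake shrinks), so Anders is the only person who could newly come to control Caldera.
Anders holds 100% of Cobalt, so Anders controls Cobalt.
Cobalt holds 100% of Stratus, so Anders controls Stratus.
In Caldera, Anders's side holds only 35%, not > 50%.
So before the transaction, Anders does not control Caldera.
After the purchase, Anders's direct stake in Halcyon rises to 16% + 44% = 60%, and Rohan's stake falls to 11%.
Anders holds 60% of Halcyon, so Anders controls Halcyon.
Halcyon and Anders together hold 45% + 35% = 80% of Caldera, so Anders controls Caldera.
Anders did not control Caldera before and does after, so the clause is triggered.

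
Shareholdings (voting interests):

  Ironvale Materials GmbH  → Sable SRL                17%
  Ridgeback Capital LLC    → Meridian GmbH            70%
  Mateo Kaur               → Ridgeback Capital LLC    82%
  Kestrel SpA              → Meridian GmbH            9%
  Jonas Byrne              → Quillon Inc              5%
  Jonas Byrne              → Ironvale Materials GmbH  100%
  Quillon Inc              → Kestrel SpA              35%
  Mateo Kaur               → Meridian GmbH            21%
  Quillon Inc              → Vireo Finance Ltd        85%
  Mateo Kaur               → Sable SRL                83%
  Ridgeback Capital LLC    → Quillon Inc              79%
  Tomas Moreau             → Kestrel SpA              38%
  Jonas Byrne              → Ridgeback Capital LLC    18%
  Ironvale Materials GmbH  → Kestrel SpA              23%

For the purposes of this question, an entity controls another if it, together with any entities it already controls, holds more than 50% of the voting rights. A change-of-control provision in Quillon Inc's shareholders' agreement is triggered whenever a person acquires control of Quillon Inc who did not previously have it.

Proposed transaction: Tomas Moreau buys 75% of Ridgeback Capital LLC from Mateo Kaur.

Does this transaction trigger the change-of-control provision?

Yes

The purchase adds only to Tomas's holdings (Mateo's stake shrinks), so Tomas is the only person who could newly come to control Quillon.
Tomas's largest direct stake is 38% in Kestrel, which does not meet the threshold, so Tomas controls no company.
Neither Tomas nor any entity Tomas controls holds any voting interest in Quillon.
So before the transaction, Tomas does not control Quillon.
After the purchase, Tomas holds 75% of Ridgeback directly, and Mateo's stake falls to 7%.
Tomas holds 75% of Ridgeback, so Tomas controls Ridgeback.
Ridgeback holds 79% of Quillon, so Tomas controls Quillon.
Tomas did not control Quillon before and does after, so the clause is triggered.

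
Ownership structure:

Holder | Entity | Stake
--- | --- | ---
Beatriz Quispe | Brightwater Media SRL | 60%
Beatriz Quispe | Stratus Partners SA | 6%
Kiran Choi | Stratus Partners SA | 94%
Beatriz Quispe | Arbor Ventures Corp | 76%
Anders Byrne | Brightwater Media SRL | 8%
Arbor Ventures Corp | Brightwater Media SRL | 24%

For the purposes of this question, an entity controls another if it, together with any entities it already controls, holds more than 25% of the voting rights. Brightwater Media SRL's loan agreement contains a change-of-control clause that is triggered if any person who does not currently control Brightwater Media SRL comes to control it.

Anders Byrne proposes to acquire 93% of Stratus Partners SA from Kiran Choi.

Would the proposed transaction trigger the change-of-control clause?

No

The purchase adds only to Anders's holdings (Kiran's stake shrinks), so Anders is the only person who could newly come to control Brightwater.
Anders's largest direct stake is 8% in Brightwater, which does not meet the threshold, so Anders controls no company.
In Brightwater, Anders's side holds only 8%, not > 25%.
So before the transaction, Anders does not control Brightwater.
After the purchase, Anders holds 93% of Stratus directly, and Kiran's stake falls to 1%.
Anders holds 93% of Stratus, so Anders controls Stratus.
After the transaction, Anders's side holds 8% of Brightwater, not > 25%, so Anders still does not control Brightwater.
No new person acquires control, so the clause is not triggered.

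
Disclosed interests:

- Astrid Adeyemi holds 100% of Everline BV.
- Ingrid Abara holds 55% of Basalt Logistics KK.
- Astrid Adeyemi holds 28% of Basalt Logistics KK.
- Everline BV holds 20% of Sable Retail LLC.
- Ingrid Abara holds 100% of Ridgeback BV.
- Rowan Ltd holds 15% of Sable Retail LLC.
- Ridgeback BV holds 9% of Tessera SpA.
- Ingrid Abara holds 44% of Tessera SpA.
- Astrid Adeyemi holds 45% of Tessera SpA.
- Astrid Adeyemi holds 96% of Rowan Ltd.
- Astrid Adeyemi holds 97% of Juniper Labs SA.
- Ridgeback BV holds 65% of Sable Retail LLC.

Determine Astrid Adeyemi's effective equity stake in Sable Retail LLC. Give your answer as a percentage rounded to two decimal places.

Astrid reaches Sable along 2 paths.
Via Rowan: 96% × 15% = 14.4%.
Via Everline: 100% × 20% = 20%.
Total: 14.4% + 20% = 34.4%.
Rounded: 34.40%.

34.40%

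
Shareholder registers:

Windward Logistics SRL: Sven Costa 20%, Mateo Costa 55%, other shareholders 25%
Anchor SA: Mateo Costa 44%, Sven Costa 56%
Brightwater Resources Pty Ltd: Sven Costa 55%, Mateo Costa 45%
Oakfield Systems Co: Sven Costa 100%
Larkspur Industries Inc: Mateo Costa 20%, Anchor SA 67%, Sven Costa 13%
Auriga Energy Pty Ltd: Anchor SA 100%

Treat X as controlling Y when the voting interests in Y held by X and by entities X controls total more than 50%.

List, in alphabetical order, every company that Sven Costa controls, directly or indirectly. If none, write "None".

Sven holds 56% of Anchor, so Sven controls Anchor.
Sven holds 55% of Brightwater, so Sven controls Brightwater.
Sven holds 100% of Oakfield, so Sven controls Oakfield.
Anchor and Sven together hold 67% + 13% = 80% of Larkspur, so Sven controls Larkspur.
Anchor holds 100% of Auriga, so Sven controls Auriga.
No other company's threshold is met.

Anchor SA, Auriga Energy Pty Ltd, Brightwater Resources Pty Ltd, Larkspur Industries Inc, Oakfield Systems Co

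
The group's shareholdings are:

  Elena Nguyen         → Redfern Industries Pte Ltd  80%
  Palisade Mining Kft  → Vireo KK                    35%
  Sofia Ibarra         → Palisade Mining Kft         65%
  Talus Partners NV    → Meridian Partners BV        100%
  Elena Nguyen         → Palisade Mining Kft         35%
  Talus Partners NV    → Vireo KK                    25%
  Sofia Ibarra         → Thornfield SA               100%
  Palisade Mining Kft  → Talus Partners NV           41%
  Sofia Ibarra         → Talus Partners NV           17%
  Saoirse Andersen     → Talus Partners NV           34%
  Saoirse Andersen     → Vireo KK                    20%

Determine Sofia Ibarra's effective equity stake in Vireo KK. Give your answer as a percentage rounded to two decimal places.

Sofia reaches Vireo along 3 paths.
Via Palisade → Talus: 65% × 41% × 25% = 6.6625%.
Via Talus: 17% × 25% = 4.25%.
Via Palisade: 65% × 35% = 22.75%.
Total: 6.6625% + 4.25% + 22.75% = 33.6625%.
Rounded: 33.66%.

33.66%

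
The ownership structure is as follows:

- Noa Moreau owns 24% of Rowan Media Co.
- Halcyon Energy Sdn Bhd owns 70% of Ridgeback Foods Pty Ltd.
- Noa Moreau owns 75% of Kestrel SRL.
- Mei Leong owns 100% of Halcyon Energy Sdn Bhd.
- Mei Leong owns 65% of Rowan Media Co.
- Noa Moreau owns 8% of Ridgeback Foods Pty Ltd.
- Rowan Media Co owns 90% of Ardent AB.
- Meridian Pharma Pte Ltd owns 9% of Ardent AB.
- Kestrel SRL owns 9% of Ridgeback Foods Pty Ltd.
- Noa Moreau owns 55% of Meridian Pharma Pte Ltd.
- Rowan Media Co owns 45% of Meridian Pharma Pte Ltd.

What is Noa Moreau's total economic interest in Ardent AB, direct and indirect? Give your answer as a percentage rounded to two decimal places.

27.52%

Noa reaches Ardent along 3 paths.
Via Meridian: 55% × 9% = 4.95%.
Via Rowan → Meridian: 24% × 45% × 9% = 0.972%.
Via Rowan: 24% × 90% = 21.6%.
Total: 4.95% + 0.972% + 21.6% = 27.522%.
Rounded: 27.52%.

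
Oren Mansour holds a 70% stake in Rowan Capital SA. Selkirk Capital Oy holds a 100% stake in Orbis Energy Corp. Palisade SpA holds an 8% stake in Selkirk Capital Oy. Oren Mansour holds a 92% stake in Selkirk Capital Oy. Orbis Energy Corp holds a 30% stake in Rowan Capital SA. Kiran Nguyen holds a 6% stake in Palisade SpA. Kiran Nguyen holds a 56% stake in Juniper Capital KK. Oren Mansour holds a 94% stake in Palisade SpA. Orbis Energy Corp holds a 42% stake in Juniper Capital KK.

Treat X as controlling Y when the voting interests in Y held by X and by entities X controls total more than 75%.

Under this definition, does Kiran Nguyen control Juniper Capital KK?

Kiran's largest direct stake is 56% in Juniper, which does not meet the threshold, so Kiran controls no company.
In Juniper, Kiran's side holds only 56%, not > 75%.
So Kiran does not control Juniper.

No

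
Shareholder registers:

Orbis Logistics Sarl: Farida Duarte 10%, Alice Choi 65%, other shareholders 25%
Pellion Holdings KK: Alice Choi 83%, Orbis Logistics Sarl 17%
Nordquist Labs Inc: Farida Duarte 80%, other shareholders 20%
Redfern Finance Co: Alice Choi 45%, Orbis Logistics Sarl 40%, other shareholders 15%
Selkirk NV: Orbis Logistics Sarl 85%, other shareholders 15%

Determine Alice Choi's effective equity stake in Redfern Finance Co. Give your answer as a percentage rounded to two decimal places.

71.00%

Alice reaches Redfern along 2 paths.
Direct stake: 45% = 45%.
Via Orbis: 65% × 40% = 26%.
Total: 45% + 26% = 71%.
Rounded: 71.00%.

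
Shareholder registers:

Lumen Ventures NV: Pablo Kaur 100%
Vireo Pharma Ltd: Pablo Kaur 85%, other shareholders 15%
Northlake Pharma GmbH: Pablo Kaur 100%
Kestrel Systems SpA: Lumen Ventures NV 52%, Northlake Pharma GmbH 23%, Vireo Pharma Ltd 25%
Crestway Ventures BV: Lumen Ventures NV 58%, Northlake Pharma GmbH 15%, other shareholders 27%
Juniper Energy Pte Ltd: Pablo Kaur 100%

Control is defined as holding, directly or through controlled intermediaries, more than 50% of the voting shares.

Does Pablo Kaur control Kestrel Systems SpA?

Yes

Pablo holds 100% of Northlake, so Pablo controls Northlake.
Pablo holds 100% of Lumen, so Pablo controls Lumen.
Pablo holds 85% of Vireo, so Pablo controls Vireo.
Lumen and Northlake and Vireo together hold 52% + 23% + 25% = 100% of Kestrel, so Pablo controls Kestrel.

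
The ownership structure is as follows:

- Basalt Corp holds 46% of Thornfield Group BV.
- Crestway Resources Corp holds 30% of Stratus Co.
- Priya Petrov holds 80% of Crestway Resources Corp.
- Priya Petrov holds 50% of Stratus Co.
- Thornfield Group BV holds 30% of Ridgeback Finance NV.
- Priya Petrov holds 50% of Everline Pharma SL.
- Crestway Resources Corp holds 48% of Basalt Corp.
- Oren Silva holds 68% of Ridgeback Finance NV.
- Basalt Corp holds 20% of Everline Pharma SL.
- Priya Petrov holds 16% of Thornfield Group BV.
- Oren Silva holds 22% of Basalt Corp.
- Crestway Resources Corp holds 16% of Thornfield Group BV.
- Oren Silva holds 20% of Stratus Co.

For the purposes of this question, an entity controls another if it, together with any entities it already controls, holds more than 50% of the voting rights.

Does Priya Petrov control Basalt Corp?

Priya holds 80% of Crestway, so Priya controls Crestway.
Priya and Crestway together hold 50% + 30% = 80% of Stratus, so Priya controls Stratus.
In Basalt, Priya's side holds only 48%, not > 50%.
So Priya does not control Basalt.

No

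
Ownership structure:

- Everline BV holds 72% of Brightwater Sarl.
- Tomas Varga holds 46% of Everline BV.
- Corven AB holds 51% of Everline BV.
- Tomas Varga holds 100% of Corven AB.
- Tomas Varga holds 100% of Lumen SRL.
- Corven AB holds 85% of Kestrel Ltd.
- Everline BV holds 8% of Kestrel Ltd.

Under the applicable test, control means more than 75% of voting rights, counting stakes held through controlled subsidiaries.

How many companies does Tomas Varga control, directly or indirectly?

4

Tomas holds 100% of Corven, so Tomas controls Corven.
Tomas and Corven together hold 46% + 51% = 97% of Everline, so Tomas controls Everline.
Tomas holds 100% of Lumen, so Tomas controls Lumen.
Corven and Everline together hold 85% + 8% = 93% of Kestrel, so Tomas controls Kestrel.
No other company's threshold is met.
Tomas controls 4 companies.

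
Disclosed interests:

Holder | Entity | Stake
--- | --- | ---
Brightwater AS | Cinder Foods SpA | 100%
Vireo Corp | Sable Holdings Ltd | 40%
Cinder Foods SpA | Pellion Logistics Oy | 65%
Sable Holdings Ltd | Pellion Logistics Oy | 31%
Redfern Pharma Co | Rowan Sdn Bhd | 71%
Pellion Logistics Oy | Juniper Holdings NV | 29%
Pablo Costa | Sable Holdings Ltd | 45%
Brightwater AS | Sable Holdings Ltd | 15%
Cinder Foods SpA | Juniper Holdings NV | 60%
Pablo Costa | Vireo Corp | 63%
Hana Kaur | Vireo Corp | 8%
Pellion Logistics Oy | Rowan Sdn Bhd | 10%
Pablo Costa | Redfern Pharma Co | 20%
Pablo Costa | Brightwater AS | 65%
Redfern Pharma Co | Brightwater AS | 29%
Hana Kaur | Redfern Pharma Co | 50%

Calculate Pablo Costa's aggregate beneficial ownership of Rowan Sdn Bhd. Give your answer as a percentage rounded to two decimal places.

21.31%

Pablo reaches Rowan along 7 paths.
Via Redfern: 20% × 71% = 14.2%.
Via Redfern → Brightwater → Cinder → Pellion: 20% × 29% × 100% × 65% × 10% = 0.377%.
Via Brightwater → Cinder → Pellion: 65% × 100% × 65% × 10% = 4.225%.
Via Vireo → Sable → Pellion: 63% × 40% × 31% × 10% = 0.7812%.
Via Sable → Pellion: 45% × 31% × 10% = 1.395%.
Via Redfern → Brightwater → Sable → Pellion: 20% × 29% × 15% × 31% × 10% = 0.02697%.
Via Brightwater → Sable → Pellion: 65% × 15% × 31% × 10% = 0.30225%.
Total: 14.2% + 0.377% + 4.225% + 0.7812% + 1.395% + 0.02697% + 0.30225% = 21.30742%.
Rounded: 21.31%.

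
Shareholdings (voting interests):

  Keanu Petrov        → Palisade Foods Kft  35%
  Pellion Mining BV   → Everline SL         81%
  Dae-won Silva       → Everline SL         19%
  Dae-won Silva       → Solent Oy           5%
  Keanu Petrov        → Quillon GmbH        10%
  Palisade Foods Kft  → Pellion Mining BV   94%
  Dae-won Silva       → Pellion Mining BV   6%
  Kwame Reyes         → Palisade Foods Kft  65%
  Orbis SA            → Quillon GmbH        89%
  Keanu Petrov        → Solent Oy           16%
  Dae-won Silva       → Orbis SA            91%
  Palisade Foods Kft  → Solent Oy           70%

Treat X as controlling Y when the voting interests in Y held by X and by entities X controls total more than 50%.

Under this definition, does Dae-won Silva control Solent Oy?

Dae-won holds 91% of Orbis, so Dae-won controls Orbis.
Orbis holds 89% of Quillon, so Dae-won controls Quillon.
In Solent, Dae-won's side holds only 5%, not > 50%.
So Dae-won does not control Solent.

No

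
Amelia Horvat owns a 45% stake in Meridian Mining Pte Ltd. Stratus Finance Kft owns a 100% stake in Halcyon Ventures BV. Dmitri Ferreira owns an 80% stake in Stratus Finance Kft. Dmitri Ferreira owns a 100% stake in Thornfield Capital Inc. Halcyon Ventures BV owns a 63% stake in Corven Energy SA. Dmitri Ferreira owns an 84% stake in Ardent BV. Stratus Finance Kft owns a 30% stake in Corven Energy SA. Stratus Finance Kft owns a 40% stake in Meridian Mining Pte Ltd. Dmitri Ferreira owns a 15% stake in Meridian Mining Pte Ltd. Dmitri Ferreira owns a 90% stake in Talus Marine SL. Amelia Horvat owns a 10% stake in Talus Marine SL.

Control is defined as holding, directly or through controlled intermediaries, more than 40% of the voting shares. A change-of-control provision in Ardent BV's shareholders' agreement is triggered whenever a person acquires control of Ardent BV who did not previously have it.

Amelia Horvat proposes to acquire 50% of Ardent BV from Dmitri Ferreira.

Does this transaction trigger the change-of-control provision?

The purchase adds only to Amelia's holdings (Dmitri's stake shrinks), so Amelia is the only person who could newly come to control Ardent.
Amelia holds 45% of Meridian, so Amelia controls Meridian.
Neither Amelia nor any entity Amelia controls holds any voting interest in Ardent.
So before the transaction, Amelia does not control Ardent.
After the purchase, Amelia holds 50% of Ardent directly, and Dmitri's stake falls to 34%.
Amelia holds 50% of Ardent, so Amelia controls Ardent.
Amelia did not control Ardent before and does after, so the clause is triggered.

Yes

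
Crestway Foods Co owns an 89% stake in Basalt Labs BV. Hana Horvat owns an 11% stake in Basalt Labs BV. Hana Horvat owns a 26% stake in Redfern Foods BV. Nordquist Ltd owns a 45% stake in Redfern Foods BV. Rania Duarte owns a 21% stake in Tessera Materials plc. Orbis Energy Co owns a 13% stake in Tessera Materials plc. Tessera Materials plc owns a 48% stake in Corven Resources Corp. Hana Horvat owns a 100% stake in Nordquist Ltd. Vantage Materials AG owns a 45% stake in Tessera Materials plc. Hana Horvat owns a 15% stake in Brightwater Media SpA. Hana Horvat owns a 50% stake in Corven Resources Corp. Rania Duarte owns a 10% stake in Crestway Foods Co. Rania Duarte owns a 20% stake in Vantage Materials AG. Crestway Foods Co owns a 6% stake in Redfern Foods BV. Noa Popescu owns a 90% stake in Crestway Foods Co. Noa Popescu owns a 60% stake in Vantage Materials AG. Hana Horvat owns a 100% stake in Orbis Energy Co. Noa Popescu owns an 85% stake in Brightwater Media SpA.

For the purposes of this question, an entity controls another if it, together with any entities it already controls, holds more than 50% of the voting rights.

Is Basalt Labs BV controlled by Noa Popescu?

Yes

Noa holds 90% of Crestway, so Noa controls Crestway.
Crestway holds 89% of Basalt, so Noa controls Basalt.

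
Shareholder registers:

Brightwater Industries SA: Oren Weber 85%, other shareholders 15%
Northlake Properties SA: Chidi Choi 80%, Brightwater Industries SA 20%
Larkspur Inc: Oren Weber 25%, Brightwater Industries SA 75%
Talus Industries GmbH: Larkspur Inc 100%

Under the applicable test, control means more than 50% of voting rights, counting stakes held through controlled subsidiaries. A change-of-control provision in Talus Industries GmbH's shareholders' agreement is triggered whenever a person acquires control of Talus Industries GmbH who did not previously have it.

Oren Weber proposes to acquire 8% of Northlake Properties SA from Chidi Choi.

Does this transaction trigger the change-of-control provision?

The purchase adds only to Oren's holdings (Chidi's stake shrinks), so Oren is the only person who could newly come to control Talus.
Oren holds 85% of Brightwater, so Oren controls Brightwater.
Oren and Brightwater together hold 25% + 75% = 100% of Larkspur, so Oren controls Larkspur.
Larkspur holds 100% of Talus, so Oren controls Talus.
So Oren already controls Talus before the transaction.
After the purchase, Oren holds 8% of Northlake directly, and Chidi's stake falls to 72%.
Oren controlled Talus already, so this is not a new person acquiring control; every other person's position is unchanged or reduced.
No new person acquires control, so the clause is not triggered.

No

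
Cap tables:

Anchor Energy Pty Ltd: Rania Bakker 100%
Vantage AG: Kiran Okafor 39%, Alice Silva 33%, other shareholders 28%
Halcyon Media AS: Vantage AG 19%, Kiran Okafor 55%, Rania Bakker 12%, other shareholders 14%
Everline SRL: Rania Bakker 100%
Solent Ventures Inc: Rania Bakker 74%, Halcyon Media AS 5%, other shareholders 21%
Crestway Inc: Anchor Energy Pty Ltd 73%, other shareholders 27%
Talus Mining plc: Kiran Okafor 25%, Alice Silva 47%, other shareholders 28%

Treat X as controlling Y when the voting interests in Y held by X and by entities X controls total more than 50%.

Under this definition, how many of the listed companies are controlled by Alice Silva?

0

Alice's largest direct stake is 47% in Talus, which does not meet the threshold.
Alice controls 0 companies.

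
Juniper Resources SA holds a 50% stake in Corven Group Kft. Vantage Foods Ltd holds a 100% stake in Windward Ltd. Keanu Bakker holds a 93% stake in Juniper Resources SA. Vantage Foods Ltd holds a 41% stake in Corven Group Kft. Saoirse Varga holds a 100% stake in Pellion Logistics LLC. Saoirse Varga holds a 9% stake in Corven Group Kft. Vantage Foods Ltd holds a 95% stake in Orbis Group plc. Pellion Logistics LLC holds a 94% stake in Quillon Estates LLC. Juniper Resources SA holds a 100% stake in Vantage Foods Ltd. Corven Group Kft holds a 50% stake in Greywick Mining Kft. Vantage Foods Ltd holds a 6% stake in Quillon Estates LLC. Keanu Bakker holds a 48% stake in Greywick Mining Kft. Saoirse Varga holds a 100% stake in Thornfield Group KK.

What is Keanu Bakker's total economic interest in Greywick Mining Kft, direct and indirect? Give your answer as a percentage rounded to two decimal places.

90.32%

Keanu reaches Greywick along 3 paths.
Direct stake: 48% = 48%.
Via Juniper → Vantage → Corven: 93% × 100% × 41% × 50% = 19.065%.
Via Juniper → Corven: 93% × 50% × 50% = 23.25%.
Total: 48% + 19.065% + 23.25% = 90.315%.
Rounded: 90.32%.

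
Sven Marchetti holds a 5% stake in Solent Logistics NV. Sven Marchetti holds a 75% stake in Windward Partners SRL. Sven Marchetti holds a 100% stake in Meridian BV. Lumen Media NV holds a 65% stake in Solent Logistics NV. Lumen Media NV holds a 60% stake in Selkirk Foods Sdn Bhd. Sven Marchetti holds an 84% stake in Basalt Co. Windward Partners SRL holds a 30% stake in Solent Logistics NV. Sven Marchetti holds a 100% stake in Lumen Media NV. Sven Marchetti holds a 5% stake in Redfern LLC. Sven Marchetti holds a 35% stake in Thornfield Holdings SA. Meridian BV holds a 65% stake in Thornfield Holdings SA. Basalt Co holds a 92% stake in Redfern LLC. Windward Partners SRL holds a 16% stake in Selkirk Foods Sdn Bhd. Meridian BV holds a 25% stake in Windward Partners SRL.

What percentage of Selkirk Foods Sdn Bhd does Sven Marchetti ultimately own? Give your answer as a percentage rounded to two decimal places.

76.00%

Sven reaches Selkirk along 3 paths.
Via Windward: 75% × 16% = 12%.
Via Meridian → Windward: 100% × 25% × 16% = 4%.
Via Lumen: 100% × 60% = 60%.
Total: 12% + 4% + 60% = 76%.
Rounded: 76.00%.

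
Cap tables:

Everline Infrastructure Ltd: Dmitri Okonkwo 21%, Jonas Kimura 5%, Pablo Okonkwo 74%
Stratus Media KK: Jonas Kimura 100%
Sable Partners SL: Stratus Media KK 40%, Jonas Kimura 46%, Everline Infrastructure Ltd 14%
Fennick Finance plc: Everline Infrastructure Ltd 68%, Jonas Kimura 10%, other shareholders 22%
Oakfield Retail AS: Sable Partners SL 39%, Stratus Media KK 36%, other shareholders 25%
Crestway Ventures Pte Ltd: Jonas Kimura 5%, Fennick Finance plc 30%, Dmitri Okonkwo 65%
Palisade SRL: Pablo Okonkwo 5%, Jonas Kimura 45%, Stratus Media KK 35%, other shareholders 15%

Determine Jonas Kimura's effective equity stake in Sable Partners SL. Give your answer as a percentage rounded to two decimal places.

Jonas reaches Sable along 3 paths.
Via Stratus: 100% × 40% = 40%.
Direct stake: 46% = 46%.
Via Everline: 5% × 14% = 0.7%.
Total: 40% + 46% + 0.7% = 86.7%.
Rounded: 86.70%.

86.70%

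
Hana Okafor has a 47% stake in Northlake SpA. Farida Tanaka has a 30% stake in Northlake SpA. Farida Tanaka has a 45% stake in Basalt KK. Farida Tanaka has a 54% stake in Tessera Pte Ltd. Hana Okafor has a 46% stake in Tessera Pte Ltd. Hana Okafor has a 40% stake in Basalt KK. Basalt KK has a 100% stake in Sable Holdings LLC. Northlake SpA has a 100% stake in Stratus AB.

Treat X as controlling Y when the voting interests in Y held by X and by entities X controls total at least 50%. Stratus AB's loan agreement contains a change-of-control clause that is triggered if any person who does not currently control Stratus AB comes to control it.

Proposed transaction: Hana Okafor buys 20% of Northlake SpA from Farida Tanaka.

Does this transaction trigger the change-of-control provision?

The purchase adds only to Hana's holdings (Farida's stake shrinks), so Hana is the only person who could newly come to control Stratus.
Hana's largest direct stake is 47% in Northlake, which does not meet the threshold, so Hana controls no company.
Neither Hana nor any entity Hana controls holds any voting interest in Stratus.
So before the transaction, Hana does not control Stratus.
After the purchase, Hana's direct stake in Northlake rises to 47% + 20% = 67%, and Farida's stake falls to 10%.
Hana holds 67% of Northlake, so Hana controls Northlake.
Northlake holds 100% of Stratus, so Hana controls Stratus.
Hana did not control Stratus before and does after, so the clause is triggered.

Yes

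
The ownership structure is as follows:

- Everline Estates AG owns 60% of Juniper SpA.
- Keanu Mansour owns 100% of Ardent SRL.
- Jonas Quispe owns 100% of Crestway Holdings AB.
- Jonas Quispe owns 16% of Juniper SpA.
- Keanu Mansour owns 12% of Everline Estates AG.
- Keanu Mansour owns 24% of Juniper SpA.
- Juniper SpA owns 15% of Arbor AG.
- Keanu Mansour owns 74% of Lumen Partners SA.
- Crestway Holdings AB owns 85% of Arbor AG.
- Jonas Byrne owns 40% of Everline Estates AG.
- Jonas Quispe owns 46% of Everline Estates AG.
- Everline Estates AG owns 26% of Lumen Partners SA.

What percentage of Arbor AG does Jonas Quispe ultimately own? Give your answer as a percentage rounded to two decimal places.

91.54%

Jonas Quispe reaches Arbor along 3 paths.
Via Juniper: 16% × 15% = 2.4%.
Via Everline → Juniper: 46% × 60% × 15% = 4.14%.
Via Crestway: 100% × 85% = 85%.
Total: 2.4% + 4.14% + 85% = 91.54%.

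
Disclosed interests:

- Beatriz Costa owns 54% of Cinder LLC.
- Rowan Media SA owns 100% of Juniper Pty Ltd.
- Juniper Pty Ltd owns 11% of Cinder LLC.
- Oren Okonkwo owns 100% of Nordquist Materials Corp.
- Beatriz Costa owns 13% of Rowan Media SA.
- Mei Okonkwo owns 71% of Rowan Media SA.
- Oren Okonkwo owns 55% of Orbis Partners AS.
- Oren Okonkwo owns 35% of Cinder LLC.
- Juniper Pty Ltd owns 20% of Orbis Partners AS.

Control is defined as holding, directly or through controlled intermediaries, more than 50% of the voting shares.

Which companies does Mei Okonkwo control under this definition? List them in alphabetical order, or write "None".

Juniper Pty Ltd, Rowan Media SA

Mei holds 71% of Rowan, so Mei controls Rowan.
Rowan holds 100% of Juniper, so Mei controls Juniper.
No other company's threshold is met.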